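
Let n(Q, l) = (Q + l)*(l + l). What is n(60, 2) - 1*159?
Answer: 89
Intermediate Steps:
n(Q, l) = 2*l*(Q + l) (n(Q, l) = (Q + l)*(2*l) = 2*l*(Q + l))
n(60, 2) - 1*159 = 2*2*(60 + 2) - 1*159 = 2*2*62 - 159 = 248 - 159 = 89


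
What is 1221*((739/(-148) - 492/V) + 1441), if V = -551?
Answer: 3866817735/2204 ≈ 1.7545e+6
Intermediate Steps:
1221*((739/(-148) - 492/V) + 1441) = 1221*((739/(-148) - 492/(-551)) + 1441) = 1221*((739*(-1/148) - 492*(-1/551)) + 1441) = 1221*((-739/148 + 492/551) + 1441) = 1221*(-334373/81548 + 1441) = 1221*(117176295/81548) = 3866817735/2204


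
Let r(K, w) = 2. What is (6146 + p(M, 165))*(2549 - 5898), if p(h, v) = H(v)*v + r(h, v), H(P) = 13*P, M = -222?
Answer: -1205884477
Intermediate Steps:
p(h, v) = 2 + 13*v² (p(h, v) = (13*v)*v + 2 = 13*v² + 2 = 2 + 13*v²)
(6146 + p(M, 165))*(2549 - 5898) = (6146 + (2 + 13*165²))*(2549 - 5898) = (6146 + (2 + 13*27225))*(-3349) = (6146 + (2 + 353925))*(-3349) = (6146 + 353927)*(-3349) = 360073*(-3349) = -1205884477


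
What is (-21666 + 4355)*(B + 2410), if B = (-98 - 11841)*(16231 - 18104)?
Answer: -387145921827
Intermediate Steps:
B = 22361747 (B = -11939*(-1873) = 22361747)
(-21666 + 4355)*(B + 2410) = (-21666 + 4355)*(22361747 + 2410) = -17311*22364157 = -387145921827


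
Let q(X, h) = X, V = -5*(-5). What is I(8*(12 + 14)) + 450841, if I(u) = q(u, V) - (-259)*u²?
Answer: 11656425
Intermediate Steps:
V = 25
I(u) = u + 259*u² (I(u) = u - (-259)*u² = u + 259*u²)
I(8*(12 + 14)) + 450841 = (8*(12 + 14))*(1 + 259*(8*(12 + 14))) + 450841 = (8*26)*(1 + 259*(8*26)) + 450841 = 208*(1 + 259*208) + 450841 = 208*(1 + 53872) + 450841 = 208*53873 + 450841 = 11205584 + 450841 = 11656425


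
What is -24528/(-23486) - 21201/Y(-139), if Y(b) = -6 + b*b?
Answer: -12084183/226816045 ≈ -0.053277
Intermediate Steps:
Y(b) = -6 + b**2
-24528/(-23486) - 21201/Y(-139) = -24528/(-23486) - 21201/(-6 + (-139)**2) = -24528*(-1/23486) - 21201/(-6 + 19321) = 12264/11743 - 21201/19315 = -12084183/226816045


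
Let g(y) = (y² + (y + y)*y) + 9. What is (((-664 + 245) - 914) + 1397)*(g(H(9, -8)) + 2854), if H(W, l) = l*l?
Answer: 969664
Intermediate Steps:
H(W, l) = l²
g(y) = 9 + 3*y² (g(y) = (y² + (2*y)*y) + 9 = (y² + 2*y²) + 9 = 3*y² + 9 = 9 + 3*y²)
(((-664 + 245) - 914) + 1397)*(g(H(9, -8)) + 2854) = (((-664 + 245) - 914) + 1397)*((9 + 3*((-8)²)²) + 2854) = ((-419 - 914) + 1397)*((9 + 3*64²) + 2854) = (-1333 + 1397)*((9 + 3*4096) + 2854) = 64*((9 + 12288) + 2854) = 64*(12297 + 2854) = 64*15151 = 969664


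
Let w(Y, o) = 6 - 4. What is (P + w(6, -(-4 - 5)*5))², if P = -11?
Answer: 81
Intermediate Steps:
w(Y, o) = 2
(P + w(6, -(-4 - 5)*5))² = (-11 + 2)² = (-9)² = 81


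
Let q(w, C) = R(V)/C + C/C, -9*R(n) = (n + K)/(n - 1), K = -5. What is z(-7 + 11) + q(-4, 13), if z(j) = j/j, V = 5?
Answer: 2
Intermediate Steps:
R(n) = -(-5 + n)/(9*(-1 + n)) (R(n) = -(n - 5)/(9*(n - 1)) = -(-5 + n)/(9*(-1 + n)))
z(j) = 1
q(w, C) = 1 (q(w, C) = ((5 - 1*5)/(9*(-1 + 5)))/C + C/C = ((⅑)*(5 - 5)/4)/C + 1 = ((⅑)*(¼)*0)/C + 1 = 0/C + 1 = 0 + 1 = 1)
z(-7 + 11) + q(-4, 13) = 1 + 1 = 2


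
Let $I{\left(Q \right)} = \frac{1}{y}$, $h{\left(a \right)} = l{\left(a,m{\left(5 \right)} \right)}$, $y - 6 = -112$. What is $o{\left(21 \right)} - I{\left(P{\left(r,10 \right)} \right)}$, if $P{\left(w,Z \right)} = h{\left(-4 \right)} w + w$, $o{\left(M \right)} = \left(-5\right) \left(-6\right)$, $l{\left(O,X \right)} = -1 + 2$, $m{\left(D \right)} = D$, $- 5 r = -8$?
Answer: $\frac{3181}{106} \approx 30.009$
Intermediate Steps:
$y = -106$ ($y = 6 - 112 = -106$)
$r = \frac{8}{5}$ ($r = \left(- \frac{1}{5}\right) \left(-8\right) = \frac{8}{5} \approx 1.6$)
$l{\left(O,X \right)} = 1$
$h{\left(a \right)} = 1$
$o{\left(M \right)} = 30$
$P{\left(w,Z \right)} = 2 w$ ($P{\left(w,Z \right)} = 1 w + w = w + w = 2 w$)
$I{\left(Q \right)} = - \frac{1}{106}$ ($I{\left(Q \right)} = \frac{1}{-106} = - \frac{1}{106}$)
$o{\left(21 \right)} - I{\left(P{\left(r,10 \right)} \right)} = 30 - - \frac{1}{106} = 30 + \frac{1}{106} = \frac{3181}{106}$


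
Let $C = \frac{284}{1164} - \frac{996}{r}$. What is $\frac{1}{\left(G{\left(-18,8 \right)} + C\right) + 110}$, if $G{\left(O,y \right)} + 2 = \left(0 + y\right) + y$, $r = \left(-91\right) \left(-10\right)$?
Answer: $\frac{132405}{16305607} \approx 0.0081202$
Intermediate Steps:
$r = 910$
$G{\left(O,y \right)} = -2 + 2 y$ ($G{\left(O,y \right)} = -2 + \left(\left(0 + y\right) + y\right) = -2 + \left(y + y\right) = -2 + 2 y$)
$C = - \frac{112613}{132405}$ ($C = \frac{284}{1164} - \frac{996}{910} = 284 \cdot \frac{1}{1164} - \frac{498}{455} = \frac{71}{291} - \frac{498}{455} = - \frac{112613}{132405} \approx -0.85052$)
$\frac{1}{\left(G{\left(-18,8 \right)} + C\right) + 110} = \frac{1}{\left(\left(-2 + 2 \cdot 8\right) - \frac{112613}{132405}\right) + 110} = \frac{1}{\left(\left(-2 + 16\right) - \frac{112613}{132405}\right) + 110} = \frac{1}{\left(14 - \frac{112613}{132405}\right) + 110} = \frac{1}{\frac{1741057}{132405} + 110} = \frac{1}{\frac{16305607}{132405}} = \frac{132405}{16305607}$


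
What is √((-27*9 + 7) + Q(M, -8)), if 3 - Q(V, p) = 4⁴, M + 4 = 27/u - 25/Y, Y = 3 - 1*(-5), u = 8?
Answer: I*√489 ≈ 22.113*I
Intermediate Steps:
Y = 8 (Y = 3 + 5 = 8)
M = -15/4 (M = -4 + (27/8 - 25/8) = -4 + ¼ = -15/4 ≈ -3.7500)
Q(V, p) = -253 (Q(V, p) = 3 - 1*4⁴ = 3 - 1*256 = 3 - 256 = -253)
√((-27*9 + 7) + Q(M, -8)) = √((-27*9 + 7) - 253) = √((-243 + 7) - 253) = √(-236 - 253) = √(-489) = I*√489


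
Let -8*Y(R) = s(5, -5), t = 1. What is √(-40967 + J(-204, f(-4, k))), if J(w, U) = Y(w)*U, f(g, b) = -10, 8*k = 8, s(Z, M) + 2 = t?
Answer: I*√163873/2 ≈ 202.41*I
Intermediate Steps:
s(Z, M) = -1 (s(Z, M) = -2 + 1 = -1)
k = 1 (k = (⅛)*8 = 1)
Y(R) = ⅛ (Y(R) = -⅛*(-1) = ⅛)
J(w, U) = U/8
√(-40967 + J(-204, f(-4, k))) = √(-40967 + (⅛)*(-10)) = √(-40967 - 5/4) = √(-163873/4) = I*√163873/2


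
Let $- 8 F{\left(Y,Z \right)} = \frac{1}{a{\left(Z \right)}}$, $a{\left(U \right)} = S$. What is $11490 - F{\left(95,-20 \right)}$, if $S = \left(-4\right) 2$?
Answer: $\frac{735359}{64} \approx 11490.0$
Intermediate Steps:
$S = -8$
$a{\left(U \right)} = -8$
$F{\left(Y,Z \right)} = \frac{1}{64}$ ($F{\left(Y,Z \right)} = - \frac{1}{8 \left(-8\right)} = \left(- \frac{1}{8}\right) \left(- \frac{1}{8}\right) = \frac{1}{64}$)
$11490 - F{\left(95,-20 \right)} = 11490 - \frac{1}{64} = \frac{735359}{64}$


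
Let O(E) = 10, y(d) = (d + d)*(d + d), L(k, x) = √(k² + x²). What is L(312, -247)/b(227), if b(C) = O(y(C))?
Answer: 13*√937/10 ≈ 39.794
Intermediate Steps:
y(d) = 4*d² (y(d) = (2*d)*(2*d) = 4*d²)
b(C) = 10
L(312, -247)/b(227) = √(312² + (-247)²)/10 = √(97344 + 61009)*(⅒) = √158353*(⅒) = (13*√937)*(⅒) = 13*√937/10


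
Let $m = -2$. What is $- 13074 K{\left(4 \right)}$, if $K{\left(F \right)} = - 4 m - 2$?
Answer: $-78444$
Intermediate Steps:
$K{\left(F \right)} = 6$ ($K{\left(F \right)} = \left(-4\right) \left(-2\right) - 2 = 8 - 2 = 6$)
$- 13074 K{\left(4 \right)} = \left(-13074\right) 6 = -78444$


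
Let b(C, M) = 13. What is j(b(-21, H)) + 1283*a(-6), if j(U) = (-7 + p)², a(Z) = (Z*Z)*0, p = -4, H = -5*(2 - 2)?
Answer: 121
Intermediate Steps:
H = 0 (H = -5*0 = 0)
a(Z) = 0 (a(Z) = Z²*0 = 0)
j(U) = 121 (j(U) = (-7 - 4)² = (-11)² = 121)
j(b(-21, H)) + 1283*a(-6) = 121 + 1283*0 = 121 + 0 = 121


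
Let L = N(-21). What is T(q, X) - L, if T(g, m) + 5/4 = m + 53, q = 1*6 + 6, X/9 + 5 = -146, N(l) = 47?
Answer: -5417/4 ≈ -1354.3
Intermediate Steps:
L = 47
X = -1359 (X = -45 + 9*(-146) = -45 - 1314 = -1359)
q = 12 (q = 6 + 6 = 12)
T(g, m) = 207/4 + m (T(g, m) = -5/4 + (m + 53) = -5/4 + (53 + m) = 207/4 + m)
T(q, X) - L = (207/4 - 1359) - 1*47 = -5229/4 - 47 = -5417/4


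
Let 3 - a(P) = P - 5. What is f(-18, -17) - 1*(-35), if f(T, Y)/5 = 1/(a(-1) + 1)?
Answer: 71/2 ≈ 35.500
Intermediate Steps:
a(P) = 8 - P (a(P) = 3 - (P - 5) = 3 - (-5 + P) = 3 + (5 - P) = 8 - P)
f(T, Y) = ½ (f(T, Y) = 5/((8 - 1*(-1)) + 1) = 5/((8 + 1) + 1) = 5/(9 + 1) = 5/10 = 5*(⅒) = ½)
f(-18, -17) - 1*(-35) = ½ - 1*(-35) = ½ + 35 = 71/2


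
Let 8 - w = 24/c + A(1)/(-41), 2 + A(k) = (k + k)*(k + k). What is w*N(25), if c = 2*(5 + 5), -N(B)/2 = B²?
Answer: -351000/41 ≈ -8561.0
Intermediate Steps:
N(B) = -2*B²
c = 20 (c = 2*10 = 20)
A(k) = -2 + 4*k² (A(k) = -2 + (k + k)*(k + k) = -2 + (2*k)*(2*k) = -2 + 4*k²)
w = 1404/205 (w = 8 - (24/20 + (-2 + 4*1²)/(-41)) = 8 - (24*(1/20) + (-2 + 4*1)*(-1/41)) = 8 - (6/5 + (-2 + 4)*(-1/41)) = 8 - (6/5 + 2*(-1/41)) = 8 - (6/5 - 2/41) = 8 - 1*236/205 = 8 - 236/205 = 1404/205 ≈ 6.8488)
w*N(25) = 1404*(-2*25²)/205 = 1404*(-2*625)/205 = (1404/205)*(-1250) = -351000/41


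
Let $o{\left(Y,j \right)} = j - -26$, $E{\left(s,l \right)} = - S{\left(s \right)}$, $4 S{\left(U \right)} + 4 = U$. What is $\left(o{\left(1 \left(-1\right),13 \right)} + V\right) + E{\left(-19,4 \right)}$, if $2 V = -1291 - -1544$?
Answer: $\frac{685}{4} \approx 171.25$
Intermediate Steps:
$S{\left(U \right)} = -1 + \frac{U}{4}$
$E{\left(s,l \right)} = 1 - \frac{s}{4}$ ($E{\left(s,l \right)} = - (-1 + \frac{s}{4}) = 1 - \frac{s}{4}$)
$o{\left(Y,j \right)} = 26 + j$ ($o{\left(Y,j \right)} = j + 26 = 26 + j$)
$V = \frac{253}{2}$ ($V = \frac{-1291 - -1544}{2} = \frac{-1291 + 1544}{2} = \frac{1}{2} \cdot 253 = \frac{253}{2} \approx 126.5$)
$\left(o{\left(1 \left(-1\right),13 \right)} + V\right) + E{\left(-19,4 \right)} = \left(\left(26 + 13\right) + \frac{253}{2}\right) + \left(1 - - \frac{19}{4}\right) = \left(39 + \frac{253}{2}\right) + \left(1 + \frac{19}{4}\right) = \frac{331}{2} + \frac{23}{4} = \frac{685}{4}$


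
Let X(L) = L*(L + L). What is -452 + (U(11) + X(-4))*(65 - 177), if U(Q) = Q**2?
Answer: -17588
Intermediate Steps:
X(L) = 2*L**2 (X(L) = L*(2*L) = 2*L**2)
-452 + (U(11) + X(-4))*(65 - 177) = -452 + (11**2 + 2*(-4)**2)*(65 - 177) = -452 + (121 + 2*16)*(-112) = -452 + (121 + 32)*(-112) = -452 + 153*(-112) = -452 - 17136 = -17588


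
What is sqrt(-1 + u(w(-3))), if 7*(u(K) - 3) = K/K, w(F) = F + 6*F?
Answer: sqrt(105)/7 ≈ 1.4639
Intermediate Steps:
w(F) = 7*F
u(K) = 22/7 (u(K) = 3 + (K/K)/7 = 3 + (1/7)*1 = 3 + 1/7 = 22/7)
sqrt(-1 + u(w(-3))) = sqrt(-1 + 22/7) = sqrt(15/7) = sqrt(105)/7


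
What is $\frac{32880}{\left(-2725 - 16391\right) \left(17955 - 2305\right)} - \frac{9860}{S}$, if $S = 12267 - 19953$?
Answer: $\frac{1365517652}{1064530215} \approx 1.2827$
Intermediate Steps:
$S = -7686$ ($S = 12267 - 19953 = -7686$)
$\frac{32880}{\left(-2725 - 16391\right) \left(17955 - 2305\right)} - \frac{9860}{S} = \frac{32880}{\left(-2725 - 16391\right) \left(17955 - 2305\right)} - \frac{9860}{-7686} = \frac{32880}{\left(-19116\right) 15650} - - \frac{4930}{3843} = \frac{32880}{-299165400} + \frac{4930}{3843} = 32880 \left(- \frac{1}{299165400}\right) + \frac{4930}{3843} = - \frac{274}{2493045} + \frac{4930}{3843} = \frac{1365517652}{1064530215}$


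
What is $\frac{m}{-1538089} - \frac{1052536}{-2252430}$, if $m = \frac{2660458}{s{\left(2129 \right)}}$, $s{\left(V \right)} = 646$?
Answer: $\frac{259953264204961}{559506705712605} \approx 0.46461$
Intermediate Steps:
$m = \frac{1330229}{323}$ ($m = \frac{2660458}{646} = 2660458 \cdot \frac{1}{646} = \frac{1330229}{323} \approx 4118.4$)
$\frac{m}{-1538089} - \frac{1052536}{-2252430} = \frac{1330229}{323 \left(-1538089\right)} - \frac{1052536}{-2252430} = \frac{1330229}{323} \left(- \frac{1}{1538089}\right) - - \frac{526268}{1126215} = - \frac{1330229}{496802747} + \frac{526268}{1126215} = \frac{259953264204961}{559506705712605}$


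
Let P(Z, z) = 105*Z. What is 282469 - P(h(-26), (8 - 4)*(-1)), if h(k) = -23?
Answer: 284884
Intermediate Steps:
282469 - P(h(-26), (8 - 4)*(-1)) = 282469 - 105*(-23) = 282469 - 1*(-2415) = 282469 + 2415 = 284884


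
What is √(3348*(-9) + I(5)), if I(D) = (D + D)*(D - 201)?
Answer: 2*I*√8023 ≈ 179.14*I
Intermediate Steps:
I(D) = 2*D*(-201 + D) (I(D) = (2*D)*(-201 + D) = 2*D*(-201 + D))
√(3348*(-9) + I(5)) = √(3348*(-9) + 2*5*(-201 + 5)) = √(-30132 + 2*5*(-196)) = √(-30132 - 1960) = √(-32092) = 2*I*√8023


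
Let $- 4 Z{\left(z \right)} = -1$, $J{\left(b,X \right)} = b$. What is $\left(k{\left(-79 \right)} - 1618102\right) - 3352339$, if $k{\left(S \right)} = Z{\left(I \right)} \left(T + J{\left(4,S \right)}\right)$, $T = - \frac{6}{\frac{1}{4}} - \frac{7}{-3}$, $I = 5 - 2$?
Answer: $- \frac{59645345}{12} \approx -4.9704 \cdot 10^{6}$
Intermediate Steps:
$I = 3$ ($I = 5 - 2 = 3$)
$T = - \frac{65}{3}$ ($T = - 6 \frac{1}{\frac{1}{4}} - - \frac{7}{3} = \left(-6\right) 4 + \frac{7}{3} = -24 + \frac{7}{3} = - \frac{65}{3} \approx -21.667$)
$Z{\left(z \right)} = \frac{1}{4}$ ($Z{\left(z \right)} = \left(- \frac{1}{4}\right) \left(-1\right) = \frac{1}{4}$)
$k{\left(S \right)} = - \frac{53}{12}$ ($k{\left(S \right)} = \frac{- \frac{65}{3} + 4}{4} = \frac{1}{4} \left(- \frac{53}{3}\right) = - \frac{53}{12}$)
$\left(k{\left(-79 \right)} - 1618102\right) - 3352339 = \left(- \frac{53}{12} - 1618102\right) - 3352339 = - \frac{19417277}{12} - 3352339 = - \frac{59645345}{12}$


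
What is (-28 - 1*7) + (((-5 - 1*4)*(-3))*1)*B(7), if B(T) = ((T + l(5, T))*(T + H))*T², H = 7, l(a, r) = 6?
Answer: 240751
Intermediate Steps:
B(T) = T²*(6 + T)*(7 + T) (B(T) = ((T + 6)*(T + 7))*T² = ((6 + T)*(7 + T))*T² = T²*(6 + T)*(7 + T))
(-28 - 1*7) + (((-5 - 1*4)*(-3))*1)*B(7) = (-28 - 1*7) + (((-5 - 1*4)*(-3))*1)*(7²*(42 + 7² + 13*7)) = (-28 - 7) + (((-5 - 4)*(-3))*1)*(49*(42 + 49 + 91)) = -35 + (-9*(-3)*1)*(49*182) = -35 + (27*1)*8918 = -35 + 27*8918 = -35 + 240786 = 240751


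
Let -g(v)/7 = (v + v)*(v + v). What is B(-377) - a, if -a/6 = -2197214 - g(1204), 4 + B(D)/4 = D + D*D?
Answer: 230919196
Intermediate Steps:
g(v) = -28*v² (g(v) = -7*(v + v)*(v + v) = -7*2*v*2*v = -28*v²)
B(D) = -16 + 4*D + 4*D² (B(D) = -16 + 4*(D + D*D) = -16 + 4*(D + D²) = -16 + (4*D + 4*D²) = -16 + 4*D + 4*D²)
a = -230352204 (a = -6*(-2197214 - (-28)*1204²) = -6*(-2197214 - (-28)*1449616) = -6*(-2197214 - 1*(-40589248)) = -6*(-2197214 + 40589248) = -6*38392034 = -230352204)
B(-377) - a = (-16 + 4*(-377) + 4*(-377)²) - 1*(-230352204) = (-16 - 1508 + 4*142129) + 230352204 = (-16 - 1508 + 568516) + 230352204 = 566992 + 230352204 = 230919196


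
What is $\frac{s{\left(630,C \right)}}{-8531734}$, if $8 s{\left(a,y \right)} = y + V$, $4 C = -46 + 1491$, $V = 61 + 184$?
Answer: $- \frac{2425}{273015488} \approx -8.8823 \cdot 10^{-6}$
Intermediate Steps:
$V = 245$
$C = \frac{1445}{4}$ ($C = \frac{-46 + 1491}{4} = \frac{1}{4} \cdot 1445 = \frac{1445}{4} \approx 361.25$)
$s{\left(a,y \right)} = \frac{245}{8} + \frac{y}{8}$ ($s{\left(a,y \right)} = \frac{y + 245}{8} = \frac{245 + y}{8} = \frac{245}{8} + \frac{y}{8}$)
$\frac{s{\left(630,C \right)}}{-8531734} = \frac{\frac{245}{8} + \frac{1}{8} \cdot \frac{1445}{4}}{-8531734} = \left(\frac{245}{8} + \frac{1445}{32}\right) \left(- \frac{1}{8531734}\right) = \frac{2425}{32} \left(- \frac{1}{8531734}\right) = - \frac{2425}{273015488}$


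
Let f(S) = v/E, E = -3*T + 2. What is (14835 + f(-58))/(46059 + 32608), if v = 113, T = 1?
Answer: 14722/78667 ≈ 0.18714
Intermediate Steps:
E = -1 (E = -3*1 + 2 = -3 + 2 = -1)
f(S) = -113 (f(S) = 113/(-1) = 113*(-1) = -113)
(14835 + f(-58))/(46059 + 32608) = (14835 - 113)/(46059 + 32608) = 14722/78667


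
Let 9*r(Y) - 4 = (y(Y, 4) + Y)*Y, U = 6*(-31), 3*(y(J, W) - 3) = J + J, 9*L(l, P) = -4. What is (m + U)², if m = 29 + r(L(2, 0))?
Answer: 117396002161/4782969 ≈ 24545.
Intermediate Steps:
L(l, P) = -4/9 (L(l, P) = (⅑)*(-4) = -4/9)
y(J, W) = 3 + 2*J/3 (y(J, W) = 3 + (J + J)/3 = 3 + (2*J)/3 = 3 + 2*J/3)
U = -186
r(Y) = 4/9 + Y*(3 + 5*Y/3)/9 (r(Y) = 4/9 + (((3 + 2*Y/3) + Y)*Y)/9 = 4/9 + ((3 + 5*Y/3)*Y)/9 = 4/9 + (Y*(3 + 5*Y/3))/9 = 4/9 + Y*(3 + 5*Y/3)/9)
m = 64151/2187 (m = 29 + (4/9 + (⅓)*(-4/9) + 5*(-4/9)²/27) = 29 + (4/9 - 4/27 + (5/27)*(16/81)) = 29 + (4/9 - 4/27 + 80/2187) = 29 + 728/2187 = 64151/2187 ≈ 29.333)
(m + U)² = (64151/2187 - 186)² = (-342631/2187)² = 117396002161/4782969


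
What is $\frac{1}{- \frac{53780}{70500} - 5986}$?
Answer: $- \frac{3525}{21103339} \approx -0.00016704$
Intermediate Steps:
$\frac{1}{- \frac{53780}{70500} - 5986} = \frac{1}{\left(-53780\right) \frac{1}{70500} - 5986} = \frac{1}{- \frac{2689}{3525} - 5986} = \frac{1}{- \frac{21103339}{3525}} = - \frac{3525}{21103339}$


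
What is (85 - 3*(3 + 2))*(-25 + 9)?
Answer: -1120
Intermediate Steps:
(85 - 3*(3 + 2))*(-25 + 9) = (85 - 3*5)*(-16) = (85 - 15)*(-16) = 70*(-16) = -1120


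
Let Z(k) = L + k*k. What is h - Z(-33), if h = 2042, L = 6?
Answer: 947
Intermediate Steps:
Z(k) = 6 + k² (Z(k) = 6 + k*k = 6 + k²)
h - Z(-33) = 2042 - (6 + (-33)²) = 2042 - (6 + 1089) = 2042 - 1*1095 = 2042 - 1095 = 947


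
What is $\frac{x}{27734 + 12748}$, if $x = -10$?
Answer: $- \frac{5}{20241} \approx -0.00024702$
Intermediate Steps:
$\frac{x}{27734 + 12748} = \frac{1}{27734 + 12748} \left(-10\right) = \frac{1}{40482} \left(-10\right) = - \frac{5}{20241}$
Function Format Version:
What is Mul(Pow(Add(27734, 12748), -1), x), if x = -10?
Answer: Rational(-5, 20241) ≈ -0.00024702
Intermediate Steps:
Mul(Pow(Add(27734, 12748), -1), x) = Mul(Pow(Add(27734, 12748), -1), -10) = Mul(Pow(40482, -1), -10) = Mul(Rational(1, 40482), -10) = Rational(-5, 20241)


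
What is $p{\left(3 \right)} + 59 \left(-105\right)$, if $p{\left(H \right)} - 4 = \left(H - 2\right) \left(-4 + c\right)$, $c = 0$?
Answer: $-6195$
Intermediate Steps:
$p{\left(H \right)} = 12 - 4 H$ ($p{\left(H \right)} = 4 + \left(H - 2\right) \left(-4 + 0\right) = 4 + \left(-2 + H\right) \left(-4\right) = 4 - \left(-8 + 4 H\right) = 12 - 4 H$)
$p{\left(3 \right)} + 59 \left(-105\right) = \left(12 - 12\right) + 59 \left(-105\right) = \left(12 - 12\right) - 6195 = 0 - 6195 = -6195$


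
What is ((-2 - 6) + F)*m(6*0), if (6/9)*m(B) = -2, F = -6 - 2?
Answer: 48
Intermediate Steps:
F = -8
m(B) = -3 (m(B) = (3/2)*(-2) = -3)
((-2 - 6) + F)*m(6*0) = ((-2 - 6) - 8)*(-3) = (-8 - 8)*(-3) = -16*(-3) = 48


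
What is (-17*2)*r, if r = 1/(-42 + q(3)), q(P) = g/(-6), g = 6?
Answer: 34/43 ≈ 0.79070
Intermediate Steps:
q(P) = -1 (q(P) = 6/(-6) = 6*(-⅙) = -1)
r = -1/43 (r = 1/(-42 - 1) = 1/(-43) = -1/43 ≈ -0.023256)
(-17*2)*r = -17*2*(-1/43) = -34*(-1/43) = 34/43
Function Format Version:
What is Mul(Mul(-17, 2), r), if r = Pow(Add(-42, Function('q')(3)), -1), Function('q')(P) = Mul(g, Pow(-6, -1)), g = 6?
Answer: Rational(34, 43) ≈ 0.79070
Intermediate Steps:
Function('q')(P) = -1 (Function('q')(P) = Mul(6, Pow(-6, -1)) = Mul(6, Rational(-1, 6)) = -1)
r = Rational(-1, 43) (r = Pow(Add(-42, -1), -1) = Pow(-43, -1) = Rational(-1, 43) ≈ -0.023256)
Mul(Mul(-17, 2), r) = Mul(Mul(-17, 2), Rational(-1, 43)) = Mul(-34, Rational(-1, 43)) = Rational(34, 43)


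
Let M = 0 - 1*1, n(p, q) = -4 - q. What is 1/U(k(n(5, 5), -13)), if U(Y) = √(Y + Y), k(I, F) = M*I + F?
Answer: -I*√2/4 ≈ -0.35355*I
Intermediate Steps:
M = -1 (M = 0 - 1 = -1)
k(I, F) = F - I (k(I, F) = -I + F = F - I)
U(Y) = √2*√Y (U(Y) = √(2*Y) = √2*√Y)
1/U(k(n(5, 5), -13)) = 1/(√2*√(-13 - (-4 - 1*5))) = 1/(√2*√(-13 - (-4 - 5))) = 1/(√2*√(-13 - 1*(-9))) = 1/(√2*√(-13 + 9)) = 1/(√2*√(-4)) = 1/(√2*(2*I)) = 1/(2*I*√2) = -I*√2/4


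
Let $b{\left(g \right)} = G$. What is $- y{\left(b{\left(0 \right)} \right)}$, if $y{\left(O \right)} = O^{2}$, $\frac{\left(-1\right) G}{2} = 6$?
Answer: $-144$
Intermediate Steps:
$G = -12$ ($G = \left(-2\right) 6 = -12$)
$b{\left(g \right)} = -12$
$- y{\left(b{\left(0 \right)} \right)} = - \left(-12\right)^{2} = \left(-1\right) 144 = -144$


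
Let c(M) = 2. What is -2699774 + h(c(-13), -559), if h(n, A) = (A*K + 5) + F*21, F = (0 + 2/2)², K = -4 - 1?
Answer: -2696953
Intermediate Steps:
K = -5
F = 1 (F = (0 + 2*(½))² = (0 + 1)² = 1² = 1)
h(n, A) = 26 - 5*A (h(n, A) = (A*(-5) + 5) + 1*21 = (-5*A + 5) + 21 = (5 - 5*A) + 21 = 26 - 5*A)
-2699774 + h(c(-13), -559) = -2699774 + (26 - 5*(-559)) = -2699774 + (26 + 2795) = -2699774 + 2821 = -2696953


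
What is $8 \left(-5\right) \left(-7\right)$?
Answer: $280$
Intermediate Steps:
$8 \left(-5\right) \left(-7\right) = \left(-40\right) \left(-7\right) = 280$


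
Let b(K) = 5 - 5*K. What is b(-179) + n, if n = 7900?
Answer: 8800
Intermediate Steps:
b(-179) + n = (5 - 5*(-179)) + 7900 = (5 + 895) + 7900 = 900 + 7900 = 8800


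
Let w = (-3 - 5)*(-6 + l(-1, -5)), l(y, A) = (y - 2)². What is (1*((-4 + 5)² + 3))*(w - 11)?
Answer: -140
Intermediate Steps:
l(y, A) = (-2 + y)²
w = -24 (w = (-3 - 5)*(-6 + (-2 - 1)²) = -8*(-6 + (-3)²) = -8*(-6 + 9) = -8*3 = -24)
(1*((-4 + 5)² + 3))*(w - 11) = (1*((-4 + 5)² + 3))*(-24 - 11) = (1*(1² + 3))*(-35) = (1*(1 + 3))*(-35) = (1*4)*(-35) = 4*(-35) = -140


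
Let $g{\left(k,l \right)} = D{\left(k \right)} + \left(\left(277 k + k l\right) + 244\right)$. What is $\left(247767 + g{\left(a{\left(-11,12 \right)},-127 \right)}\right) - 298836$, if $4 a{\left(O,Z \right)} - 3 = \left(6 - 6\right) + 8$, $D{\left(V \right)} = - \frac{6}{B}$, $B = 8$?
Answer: $- \frac{201653}{4} \approx -50413.0$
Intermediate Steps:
$D{\left(V \right)} = - \frac{3}{4}$ ($D{\left(V \right)} = - \frac{6}{8} = \left(-6\right) \frac{1}{8} = - \frac{3}{4}$)
$a{\left(O,Z \right)} = \frac{11}{4}$ ($a{\left(O,Z \right)} = \frac{3}{4} + \frac{\left(6 - 6\right) + 8}{4} = \frac{3}{4} + \frac{0 + 8}{4} = \frac{3}{4} + \frac{1}{4} \cdot 8 = \frac{3}{4} + 2 = \frac{11}{4}$)
$g{\left(k,l \right)} = \frac{973}{4} + 277 k + k l$ ($g{\left(k,l \right)} = - \frac{3}{4} + \left(\left(277 k + k l\right) + 244\right) = - \frac{3}{4} + \left(244 + 277 k + k l\right) = \frac{973}{4} + 277 k + k l$)
$\left(247767 + g{\left(a{\left(-11,12 \right)},-127 \right)}\right) - 298836 = \left(247767 + \left(\frac{973}{4} + 277 \cdot \frac{11}{4} + \frac{11}{4} \left(-127\right)\right)\right) - 298836 = \left(247767 + \left(\frac{973}{4} + \frac{3047}{4} - \frac{1397}{4}\right)\right) - 298836 = \left(247767 + \frac{2623}{4}\right) - 298836 = \frac{993691}{4} - 298836 = - \frac{201653}{4}$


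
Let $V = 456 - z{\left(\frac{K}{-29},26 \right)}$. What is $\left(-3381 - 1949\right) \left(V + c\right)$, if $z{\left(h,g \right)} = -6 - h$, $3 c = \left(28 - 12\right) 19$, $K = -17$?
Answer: $- \frac{261495130}{87} \approx -3.0057 \cdot 10^{6}$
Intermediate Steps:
$c = \frac{304}{3}$ ($c = \frac{\left(28 - 12\right) 19}{3} = \frac{16 \cdot 19}{3} = \frac{1}{3} \cdot 304 = \frac{304}{3} \approx 101.33$)
$V = \frac{13415}{29}$ ($V = 456 - \left(-6 - - \frac{17}{-29}\right) = 456 - \left(-6 - \left(-17\right) \left(- \frac{1}{29}\right)\right) = 456 - \left(-6 - \frac{17}{29}\right) = 456 - - \frac{191}{29} = 456 + \frac{191}{29} = \frac{13415}{29} \approx 462.59$)
$\left(-3381 - 1949\right) \left(V + c\right) = \left(-3381 - 1949\right) \left(\frac{13415}{29} + \frac{304}{3}\right) = \left(-5330\right) \frac{49061}{87} = - \frac{261495130}{87}$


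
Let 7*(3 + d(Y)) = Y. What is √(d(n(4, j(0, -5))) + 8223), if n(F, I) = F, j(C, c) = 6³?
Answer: 2*√100702/7 ≈ 90.667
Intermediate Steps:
j(C, c) = 216
d(Y) = -3 + Y/7
√(d(n(4, j(0, -5))) + 8223) = √((-3 + (⅐)*4) + 8223) = √((-3 + 4/7) + 8223) = √(-17/7 + 8223) = √(57544/7) = 2*√100702/7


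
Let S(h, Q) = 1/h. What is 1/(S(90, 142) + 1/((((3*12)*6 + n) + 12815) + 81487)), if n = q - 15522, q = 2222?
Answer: 1827405/20327 ≈ 89.900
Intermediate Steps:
n = -13300 (n = 2222 - 15522 = -13300)
1/(S(90, 142) + 1/((((3*12)*6 + n) + 12815) + 81487)) = 1/(1/90 + 1/((((3*12)*6 - 13300) + 12815) + 81487)) = 1/(1/90 + 1/(((36*6 - 13300) + 12815) + 81487)) = 1/(1/90 + 1/(((216 - 13300) + 12815) + 81487)) = 1/(1/90 + 1/((-13084 + 12815) + 81487)) = 1/(1/90 + 1/(-269 + 81487)) = 1/(1/90 + 1/81218) = 1/(20327/1827405) = 1827405/20327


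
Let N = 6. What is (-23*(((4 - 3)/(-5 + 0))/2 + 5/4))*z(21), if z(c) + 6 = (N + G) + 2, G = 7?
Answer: -4761/20 ≈ -238.05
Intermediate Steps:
z(c) = 9 (z(c) = -6 + ((6 + 7) + 2) = -6 + (13 + 2) = -6 + 15 = 9)
(-23*(((4 - 3)/(-5 + 0))/2 + 5/4))*z(21) = -23*(((4 - 3)/(-5 + 0))/2 + 5/4)*9 = -23*((1/(-5))*(½) + 5*(¼))*9 = -23*((1*(-⅕))*(½) + 5/4)*9 = -23*(-⅕*½ + 5/4)*9 = -23*(-⅒ + 5/4)*9 = -23*23/20*9 = -529/20*9 = -4761/20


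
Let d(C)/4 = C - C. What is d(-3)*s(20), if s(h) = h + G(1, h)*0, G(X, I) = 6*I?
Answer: 0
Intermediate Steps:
d(C) = 0 (d(C) = 4*(C - C) = 4*0 = 0)
s(h) = h (s(h) = h + (6*h)*0 = h + 0 = h)
d(-3)*s(20) = 0*20 = 0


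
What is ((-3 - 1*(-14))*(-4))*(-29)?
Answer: 1276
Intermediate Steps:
((-3 - 1*(-14))*(-4))*(-29) = ((-3 + 14)*(-4))*(-29) = (11*(-4))*(-29) = -44*(-29) = 1276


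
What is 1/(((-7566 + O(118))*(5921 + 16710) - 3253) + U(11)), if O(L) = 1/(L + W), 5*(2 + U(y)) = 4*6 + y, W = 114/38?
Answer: -121/20718734043 ≈ -5.8401e-9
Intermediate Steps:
W = 3 (W = 114*(1/38) = 3)
U(y) = 14/5 + y/5 (U(y) = -2 + (4*6 + y)/5 = -2 + (24 + y)/5 = -2 + (24/5 + y/5) = 14/5 + y/5)
O(L) = 1/(3 + L) (O(L) = 1/(L + 3) = 1/(3 + L))
1/(((-7566 + O(118))*(5921 + 16710) - 3253) + U(11)) = 1/(((-7566 + 1/(3 + 118))*(5921 + 16710) - 3253) + (14/5 + (⅕)*11)) = 1/(((-7566 + 1/121)*22631 - 3253) + (14/5 + 11/5)) = 1/(((-7566 + 1/121)*22631 - 3253) + 5) = 1/((-915485/121*22631 - 3253) + 5) = 1/((-20718341035/121 - 3253) + 5) = 1/(-20718734648/121 + 5) = 1/(-20718734043/121) = -121/20718734043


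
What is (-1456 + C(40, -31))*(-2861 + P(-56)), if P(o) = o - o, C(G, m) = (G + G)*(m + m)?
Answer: 18356176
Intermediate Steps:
C(G, m) = 4*G*m (C(G, m) = (2*G)*(2*m) = 4*G*m)
P(o) = 0
(-1456 + C(40, -31))*(-2861 + P(-56)) = (-1456 + 4*40*(-31))*(-2861 + 0) = (-1456 - 4960)*(-2861) = -6416*(-2861) = 18356176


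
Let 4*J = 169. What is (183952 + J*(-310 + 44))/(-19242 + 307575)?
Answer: 345427/576666 ≈ 0.59901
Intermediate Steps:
J = 169/4 (J = (¼)*169 = 169/4 ≈ 42.250)
(183952 + J*(-310 + 44))/(-19242 + 307575) = (183952 + 169*(-310 + 44)/4)/(-19242 + 307575) = (183952 + (169/4)*(-266))/288333 = (183952 - 22477/2)*(1/288333) = (345427/2)*(1/288333) = 345427/576666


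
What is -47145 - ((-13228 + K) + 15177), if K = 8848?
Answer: -57942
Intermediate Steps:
-47145 - ((-13228 + K) + 15177) = -47145 - ((-13228 + 8848) + 15177) = -47145 - (-4380 + 15177) = -47145 - 1*10797 = -47145 - 10797 = -57942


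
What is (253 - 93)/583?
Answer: 160/583 ≈ 0.27444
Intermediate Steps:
(253 - 93)/583 = 160*(1/583) = 160/583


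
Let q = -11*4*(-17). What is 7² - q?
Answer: -699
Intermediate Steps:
q = 748 (q = -44*(-17) = 748)
7² - q = 7² - 1*748 = 49 - 748 = -699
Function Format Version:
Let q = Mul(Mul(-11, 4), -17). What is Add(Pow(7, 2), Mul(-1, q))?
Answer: -699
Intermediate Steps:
q = 748 (q = Mul(-44, -17) = 748)
Add(Pow(7, 2), Mul(-1, q)) = Add(Pow(7, 2), Mul(-1, 748)) = Add(49, -748) = -699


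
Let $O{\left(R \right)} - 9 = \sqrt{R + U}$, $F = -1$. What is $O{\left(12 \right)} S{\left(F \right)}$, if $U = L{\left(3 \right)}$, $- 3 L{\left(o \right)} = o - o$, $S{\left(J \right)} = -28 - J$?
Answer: $-243 - 54 \sqrt{3} \approx -336.53$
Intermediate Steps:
$L{\left(o \right)} = 0$ ($L{\left(o \right)} = - \frac{o - o}{3} = \left(- \frac{1}{3}\right) 0 = 0$)
$U = 0$
$O{\left(R \right)} = 9 + \sqrt{R}$ ($O{\left(R \right)} = 9 + \sqrt{R + 0} = 9 + \sqrt{R}$)
$O{\left(12 \right)} S{\left(F \right)} = \left(9 + \sqrt{12}\right) \left(-28 - -1\right) = \left(9 + 2 \sqrt{3}\right) \left(-28 + 1\right) = \left(9 + 2 \sqrt{3}\right) \left(-27\right) = -243 - 54 \sqrt{3}$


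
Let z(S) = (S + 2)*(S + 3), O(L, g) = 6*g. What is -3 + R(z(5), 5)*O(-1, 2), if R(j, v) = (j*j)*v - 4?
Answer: 188109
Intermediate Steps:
z(S) = (2 + S)*(3 + S)
R(j, v) = -4 + v*j² (R(j, v) = j²*v - 4 = v*j² - 4 = -4 + v*j²)
-3 + R(z(5), 5)*O(-1, 2) = -3 + (-4 + 5*(6 + 5² + 5*5)²)*(6*2) = -3 + (-4 + 5*(6 + 25 + 25)²)*12 = -3 + (-4 + 5*56²)*12 = -3 + (-4 + 5*3136)*12 = -3 + (-4 + 15680)*12 = -3 + 15676*12 = -3 + 188112 = 188109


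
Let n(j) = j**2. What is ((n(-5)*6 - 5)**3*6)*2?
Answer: 36583500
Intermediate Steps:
((n(-5)*6 - 5)**3*6)*2 = (((-5)**2*6 - 5)**3*6)*2 = ((25*6 - 5)**3*6)*2 = ((150 - 5)**3*6)*2 = (145**3*6)*2 = (3048625*6)*2 = 18291750*2 = 36583500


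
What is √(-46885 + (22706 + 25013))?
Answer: √834 ≈ 28.879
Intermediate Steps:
√(-46885 + (22706 + 25013)) = √(-46885 + 47719) = √834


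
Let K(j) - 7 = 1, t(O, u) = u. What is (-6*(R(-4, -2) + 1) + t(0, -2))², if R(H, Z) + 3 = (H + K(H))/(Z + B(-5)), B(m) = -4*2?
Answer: 3844/25 ≈ 153.76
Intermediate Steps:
K(j) = 8 (K(j) = 7 + 1 = 8)
B(m) = -8
R(H, Z) = -3 + (8 + H)/(-8 + Z) (R(H, Z) = -3 + (H + 8)/(Z - 8) = -3 + (8 + H)/(-8 + Z))
(-6*(R(-4, -2) + 1) + t(0, -2))² = (-6*((32 - 4 - 3*(-2))/(-8 - 2) + 1) - 2)² = (-6*((32 - 4 + 6)/(-10) + 1) - 2)² = (-6*(-⅒*34 + 1) - 2)² = (-6*(-17/5 + 1) - 2)² = (-6*(-12/5) - 2)² = (72/5 - 2)² = (62/5)² = 3844/25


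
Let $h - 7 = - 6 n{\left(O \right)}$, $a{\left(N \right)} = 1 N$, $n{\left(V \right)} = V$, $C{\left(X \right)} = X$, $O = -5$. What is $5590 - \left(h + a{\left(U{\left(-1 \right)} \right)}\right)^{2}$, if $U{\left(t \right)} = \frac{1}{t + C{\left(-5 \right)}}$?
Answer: $\frac{152399}{36} \approx 4233.3$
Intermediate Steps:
$U{\left(t \right)} = \frac{1}{-5 + t}$ ($U{\left(t \right)} = \frac{1}{t - 5} = \frac{1}{-5 + t}$)
$a{\left(N \right)} = N$
$h = 37$ ($h = 7 - -30 = 7 + 30 = 37$)
$5590 - \left(h + a{\left(U{\left(-1 \right)} \right)}\right)^{2} = 5590 - \left(37 + \frac{1}{-5 - 1}\right)^{2} = 5590 - \left(37 + \frac{1}{-6}\right)^{2} = 5590 - \left(37 - \frac{1}{6}\right)^{2} = 5590 - \left(\frac{221}{6}\right)^{2} = 5590 - \frac{48841}{36} = \frac{152399}{36}$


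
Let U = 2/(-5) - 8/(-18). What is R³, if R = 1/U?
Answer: 91125/8 ≈ 11391.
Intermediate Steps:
U = 2/45 (U = 2*(-⅕) - 8*(-1/18) = -⅖ + 4/9 = 2/45 ≈ 0.044444)
R = 45/2 (R = 1/(2/45) = 45/2 ≈ 22.500)
R³ = (45/2)³ = 91125/8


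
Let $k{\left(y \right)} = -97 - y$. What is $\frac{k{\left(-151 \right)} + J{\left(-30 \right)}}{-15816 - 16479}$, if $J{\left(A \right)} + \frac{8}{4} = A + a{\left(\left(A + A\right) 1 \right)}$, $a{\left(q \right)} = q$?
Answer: $\frac{38}{32295} \approx 0.0011767$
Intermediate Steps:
$J{\left(A \right)} = -2 + 3 A$ ($J{\left(A \right)} = -2 + \left(A + \left(A + A\right) 1\right) = -2 + \left(A + 2 A 1\right) = -2 + \left(A + 2 A\right) = -2 + 3 A$)
$\frac{k{\left(-151 \right)} + J{\left(-30 \right)}}{-15816 - 16479} = \frac{\left(-97 - -151\right) + \left(-2 + 3 \left(-30\right)\right)}{-15816 - 16479} = \frac{\left(-97 + 151\right) - 92}{-32295} = \left(54 - 92\right) \left(- \frac{1}{32295}\right) = \left(-38\right) \left(- \frac{1}{32295}\right) = \frac{38}{32295}$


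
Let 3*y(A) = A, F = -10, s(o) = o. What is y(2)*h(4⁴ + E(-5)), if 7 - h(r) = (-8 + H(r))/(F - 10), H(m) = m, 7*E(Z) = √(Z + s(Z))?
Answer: 194/15 + I*√10/210 ≈ 12.933 + 0.015058*I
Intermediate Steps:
E(Z) = √2*√Z/7 (E(Z) = √(Z + Z)/7 = √(2*Z)/7 = (√2*√Z)/7 = √2*√Z/7)
y(A) = A/3
h(r) = 33/5 + r/20 (h(r) = 7 - (-8 + r)/(-10 - 10) = 7 - (-8 + r)/(-20) = 7 - (-8 + r)*(-1)/20 = 7 - (⅖ - r/20) = 7 + (-⅖ + r/20) = 33/5 + r/20)
y(2)*h(4⁴ + E(-5)) = ((⅓)*2)*(33/5 + (4⁴ + √2*√(-5)/7)/20) = 2*(33/5 + (256 + √2*(I*√5)/7)/20)/3 = 2*(33/5 + (256 + I*√10/7)/20)/3 = 2*(33/5 + (64/5 + I*√10/140))/3 = 2*(97/5 + I*√10/140)/3 = 194/15 + I*√10/210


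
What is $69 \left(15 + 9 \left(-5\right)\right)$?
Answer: $-2070$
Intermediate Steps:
$69 \left(15 + 9 \left(-5\right)\right) = 69 \left(15 - 45\right) = 69 \left(-30\right) = -2070$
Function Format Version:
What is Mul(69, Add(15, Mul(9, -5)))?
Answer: -2070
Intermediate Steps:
Mul(69, Add(15, Mul(9, -5))) = Mul(69, Add(15, -45)) = Mul(69, -30) = -2070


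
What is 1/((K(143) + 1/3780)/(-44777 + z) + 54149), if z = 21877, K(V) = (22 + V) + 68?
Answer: 86562000/4687244857259 ≈ 1.8468e-5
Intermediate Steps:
K(V) = 90 + V
1/((K(143) + 1/3780)/(-44777 + z) + 54149) = 1/(((90 + 143) + 1/3780)/(-44777 + 21877) + 54149) = 1/((233 + 1/3780)/(-22900) + 54149) = 1/((880741/3780)*(-1/22900) + 54149) = 1/(-880741/86562000 + 54149) = 1/(4687244857259/86562000) = 86562000/4687244857259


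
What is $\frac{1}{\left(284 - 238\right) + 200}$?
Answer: $\frac{1}{246} \approx 0.004065$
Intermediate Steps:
$\frac{1}{\left(284 - 238\right) + 200} = \frac{1}{46 + 200} = \frac{1}{246}$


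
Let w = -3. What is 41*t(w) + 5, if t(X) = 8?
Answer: 333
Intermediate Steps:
41*t(w) + 5 = 41*8 + 5 = 328 + 5 = 333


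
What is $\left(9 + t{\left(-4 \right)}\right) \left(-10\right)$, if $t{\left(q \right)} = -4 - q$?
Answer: $-90$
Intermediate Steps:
$\left(9 + t{\left(-4 \right)}\right) \left(-10\right) = \left(9 - 0\right) \left(-10\right) = \left(9 + \left(-4 + 4\right)\right) \left(-10\right) = \left(9 + 0\right) \left(-10\right) = 9 \left(-10\right) = -90$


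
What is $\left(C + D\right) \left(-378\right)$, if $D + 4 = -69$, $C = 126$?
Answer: $-20034$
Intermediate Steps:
$D = -73$ ($D = -4 - 69 = -73$)
$\left(C + D\right) \left(-378\right) = \left(126 - 73\right) \left(-378\right) = 53 \left(-378\right) = -20034$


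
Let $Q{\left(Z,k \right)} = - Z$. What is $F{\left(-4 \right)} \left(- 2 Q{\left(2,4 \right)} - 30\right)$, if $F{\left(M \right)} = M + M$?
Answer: $208$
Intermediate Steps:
$F{\left(M \right)} = 2 M$
$F{\left(-4 \right)} \left(- 2 Q{\left(2,4 \right)} - 30\right) = 2 \left(-4\right) \left(- 2 \left(\left(-1\right) 2\right) - 30\right) = - 8 \left(\left(-2\right) \left(-2\right) - 30\right) = - 8 \left(4 - 30\right) = \left(-8\right) \left(-26\right) = 208$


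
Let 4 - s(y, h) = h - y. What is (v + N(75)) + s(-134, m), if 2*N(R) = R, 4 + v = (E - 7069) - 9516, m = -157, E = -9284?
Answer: -51617/2 ≈ -25809.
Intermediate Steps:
s(y, h) = 4 + y - h (s(y, h) = 4 - (h - y) = 4 + (y - h) = 4 + y - h)
v = -25873 (v = -4 + ((-9284 - 7069) - 9516) = -4 + (-16353 - 9516) = -4 - 25869 = -25873)
N(R) = R/2
(v + N(75)) + s(-134, m) = (-25873 + (½)*75) + (4 - 134 - 1*(-157)) = (-25873 + 75/2) + (4 - 134 + 157) = -51671/2 + 27 = -51617/2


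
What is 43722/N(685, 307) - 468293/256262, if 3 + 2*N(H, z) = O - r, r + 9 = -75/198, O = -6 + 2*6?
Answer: 1478583310267/209366054 ≈ 7062.2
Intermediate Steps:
O = 6 (O = -6 + 12 = 6)
r = -619/66 (r = -9 - 75/198 = -9 - 75*1/198 = -9 - 25/66 = -619/66 ≈ -9.3788)
N(H, z) = 817/132 (N(H, z) = -3/2 + (6 - 1*(-619/66))/2 = -3/2 + (6 + 619/66)/2 = -3/2 + (1/2)*(1015/66) = -3/2 + 1015/132 = 817/132)
43722/N(685, 307) - 468293/256262 = 43722/(817/132) - 468293/256262 = 43722*(132/817) - 468293*1/256262 = 5771304/817 - 468293/256262 = 1478583310267/209366054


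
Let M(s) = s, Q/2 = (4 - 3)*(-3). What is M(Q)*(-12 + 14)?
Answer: -12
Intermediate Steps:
Q = -6 (Q = 2*((4 - 3)*(-3)) = 2*(1*(-3)) = 2*(-3) = -6)
M(Q)*(-12 + 14) = -6*(-12 + 14) = -6*2 = -12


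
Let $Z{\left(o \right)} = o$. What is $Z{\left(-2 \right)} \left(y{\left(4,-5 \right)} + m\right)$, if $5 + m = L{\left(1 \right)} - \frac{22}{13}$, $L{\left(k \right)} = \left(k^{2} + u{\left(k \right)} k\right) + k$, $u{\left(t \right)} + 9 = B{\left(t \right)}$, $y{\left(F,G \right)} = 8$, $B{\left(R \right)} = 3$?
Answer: $\frac{70}{13} \approx 5.3846$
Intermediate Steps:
$u{\left(t \right)} = -6$ ($u{\left(t \right)} = -9 + 3 = -6$)
$L{\left(k \right)} = k^{2} - 5 k$ ($L{\left(k \right)} = \left(k^{2} - 6 k\right) + k = k^{2} - 5 k$)
$m = - \frac{139}{13}$ ($m = -5 + \left(1 \left(-5 + 1\right) - \frac{22}{13}\right) = -5 + \left(1 \left(-4\right) - \frac{22}{13}\right) = -5 - \frac{74}{13} = - \frac{139}{13} \approx -10.692$)
$Z{\left(-2 \right)} \left(y{\left(4,-5 \right)} + m\right) = - 2 \left(8 - \frac{139}{13}\right) = \left(-2\right) \left(- \frac{35}{13}\right) = \frac{70}{13}$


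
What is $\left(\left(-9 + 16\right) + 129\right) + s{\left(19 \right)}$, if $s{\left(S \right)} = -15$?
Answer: $121$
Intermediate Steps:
$\left(\left(-9 + 16\right) + 129\right) + s{\left(19 \right)} = \left(\left(-9 + 16\right) + 129\right) - 15 = \left(7 + 129\right) - 15 = 136 - 15 = 121$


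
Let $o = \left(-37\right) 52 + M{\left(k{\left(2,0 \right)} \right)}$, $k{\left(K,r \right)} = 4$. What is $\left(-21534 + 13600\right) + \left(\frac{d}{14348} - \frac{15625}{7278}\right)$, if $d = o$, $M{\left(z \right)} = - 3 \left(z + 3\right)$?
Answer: $- \frac{414372131053}{52212372} \approx -7936.3$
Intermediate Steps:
$M{\left(z \right)} = -9 - 3 z$ ($M{\left(z \right)} = - 3 \left(3 + z\right) = -9 - 3 z$)
$o = -1945$ ($o = \left(-37\right) 52 - 21 = -1924 - 21 = -1945$)
$d = -1945$
$\left(-21534 + 13600\right) + \left(\frac{d}{14348} - \frac{15625}{7278}\right) = \left(-21534 + 13600\right) - \left(\frac{1945}{14348} + \frac{15625}{7278}\right) = -7934 - \frac{119171605}{52212372} = - \frac{414372131053}{52212372}$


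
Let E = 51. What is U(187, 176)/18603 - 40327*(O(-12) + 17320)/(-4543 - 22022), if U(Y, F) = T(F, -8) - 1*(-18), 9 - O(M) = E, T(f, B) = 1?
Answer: 617238622193/23532795 ≈ 26229.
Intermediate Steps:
O(M) = -42 (O(M) = 9 - 1*51 = 9 - 51 = -42)
U(Y, F) = 19 (U(Y, F) = 1 - 1*(-18) = 1 + 18 = 19)
U(187, 176)/18603 - 40327*(O(-12) + 17320)/(-4543 - 22022) = 19/18603 - 40327*(-42 + 17320)/(-4543 - 22022) = 19*(1/18603) - 40327/((-26565/17278)) = 19/18603 - 40327/((-26565*1/17278)) = 19/18603 - 40327/(-26565/17278) = 19/18603 - 40327*(-17278/26565) = 19/18603 + 99538558/3795 = 617238622193/23532795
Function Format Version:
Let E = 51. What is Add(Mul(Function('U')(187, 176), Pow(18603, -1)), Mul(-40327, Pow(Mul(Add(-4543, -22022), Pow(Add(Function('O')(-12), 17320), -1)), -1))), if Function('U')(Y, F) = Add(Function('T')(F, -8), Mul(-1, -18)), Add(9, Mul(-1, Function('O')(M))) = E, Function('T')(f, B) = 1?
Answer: Rational(617238622193, 23532795) ≈ 26229.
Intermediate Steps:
Function('O')(M) = -42 (Function('O')(M) = Add(9, Mul(-1, 51)) = Add(9, -51) = -42)
Function('U')(Y, F) = 19 (Function('U')(Y, F) = Add(1, Mul(-1, -18)) = Add(1, 18) = 19)
Add(Mul(Function('U')(187, 176), Pow(18603, -1)), Mul(-40327, Pow(Mul(Add(-4543, -22022), Pow(Add(Function('O')(-12), 17320), -1)), -1))) = Add(Mul(19, Pow(18603, -1)), Mul(-40327, Pow(Mul(Add(-4543, -22022), Pow(Add(-42, 17320), -1)), -1))) = Add(Mul(19, Rational(1, 18603)), Mul(-40327, Pow(Mul(-26565, Pow(17278, -1)), -1))) = Add(Rational(19, 18603), Mul(-40327, Pow(Mul(-26565, Rational(1, 17278)), -1))) = Add(Rational(19, 18603), Mul(-40327, Pow(Rational(-26565, 17278), -1))) = Add(Rational(19, 18603), Mul(-40327, Rational(-17278, 26565))) = Add(Rational(19, 18603), Rational(99538558, 3795)) = Rational(617238622193, 23532795)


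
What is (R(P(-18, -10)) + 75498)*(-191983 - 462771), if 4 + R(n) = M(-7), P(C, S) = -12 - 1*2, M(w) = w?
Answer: -49425415198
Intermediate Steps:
P(C, S) = -14 (P(C, S) = -12 - 2 = -14)
R(n) = -11 (R(n) = -4 - 7 = -11)
(R(P(-18, -10)) + 75498)*(-191983 - 462771) = (-11 + 75498)*(-191983 - 462771) = 75487*(-654754) = -49425415198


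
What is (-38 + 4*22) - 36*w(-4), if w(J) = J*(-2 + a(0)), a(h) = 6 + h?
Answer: 626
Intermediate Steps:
w(J) = 4*J (w(J) = J*(-2 + (6 + 0)) = J*(-2 + 6) = J*4 = 4*J)
(-38 + 4*22) - 36*w(-4) = (-38 + 4*22) - 144*(-4) = (-38 + 88) - 36*(-16) = 50 + 576 = 626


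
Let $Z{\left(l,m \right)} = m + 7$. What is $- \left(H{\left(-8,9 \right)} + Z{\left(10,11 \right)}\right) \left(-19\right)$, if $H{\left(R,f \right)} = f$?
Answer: $513$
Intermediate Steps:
$Z{\left(l,m \right)} = 7 + m$
$- \left(H{\left(-8,9 \right)} + Z{\left(10,11 \right)}\right) \left(-19\right) = - \left(9 + \left(7 + 11\right)\right) \left(-19\right) = - \left(9 + 18\right) \left(-19\right) = - 27 \left(-19\right) = \left(-1\right) \left(-513\right) = 513$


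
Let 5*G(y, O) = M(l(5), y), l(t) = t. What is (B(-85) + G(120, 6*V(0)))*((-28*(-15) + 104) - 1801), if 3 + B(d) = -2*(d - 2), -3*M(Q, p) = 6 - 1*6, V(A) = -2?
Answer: -218367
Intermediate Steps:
M(Q, p) = 0 (M(Q, p) = -(6 - 1*6)/3 = -(6 - 6)/3 = -⅓*0 = 0)
B(d) = 1 - 2*d (B(d) = -3 - 2*(d - 2) = -3 - 2*(-2 + d) = -3 + (4 - 2*d) = 1 - 2*d)
G(y, O) = 0 (G(y, O) = (⅕)*0 = 0)
(B(-85) + G(120, 6*V(0)))*((-28*(-15) + 104) - 1801) = ((1 - 2*(-85)) + 0)*((-28*(-15) + 104) - 1801) = ((1 + 170) + 0)*((420 + 104) - 1801) = (171 + 0)*(524 - 1801) = 171*(-1277) = -218367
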